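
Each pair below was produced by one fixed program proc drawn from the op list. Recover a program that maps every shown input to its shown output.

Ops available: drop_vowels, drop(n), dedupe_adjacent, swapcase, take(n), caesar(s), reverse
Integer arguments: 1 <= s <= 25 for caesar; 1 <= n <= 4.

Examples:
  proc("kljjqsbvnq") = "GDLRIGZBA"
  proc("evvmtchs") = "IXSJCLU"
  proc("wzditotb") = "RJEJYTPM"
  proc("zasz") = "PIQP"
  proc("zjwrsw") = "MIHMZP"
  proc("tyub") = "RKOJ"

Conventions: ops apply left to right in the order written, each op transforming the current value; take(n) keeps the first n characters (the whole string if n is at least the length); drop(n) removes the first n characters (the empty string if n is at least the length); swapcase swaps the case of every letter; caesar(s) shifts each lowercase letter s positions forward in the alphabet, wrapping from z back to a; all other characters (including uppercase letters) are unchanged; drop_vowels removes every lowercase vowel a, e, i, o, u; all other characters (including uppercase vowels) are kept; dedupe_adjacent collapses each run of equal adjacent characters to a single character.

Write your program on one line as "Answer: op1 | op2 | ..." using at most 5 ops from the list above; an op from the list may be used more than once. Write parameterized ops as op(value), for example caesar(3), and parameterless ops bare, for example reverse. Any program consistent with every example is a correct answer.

caesar(8) | dedupe_adjacent | reverse | caesar(8) | swapcase

Check, running the answer program on each example:
  "kljjqsbvnq" -> "strryajdvy" -> "stryajdvy" -> "yvdjayrts" -> "gdlrigzba" -> "GDLRIGZBA"
  "evvmtchs" -> "mddubkpa" -> "mdubkpa" -> "apkbudm" -> "ixsjclu" -> "IXSJCLU"
  "wzditotb" -> "ehlqbwbj" -> "ehlqbwbj" -> "jbwbqlhe" -> "rjejytpm" -> "RJEJYTPM"
  "zasz" -> "hiah" -> "hiah" -> "haih" -> "piqp" -> "PIQP"
  "zjwrsw" -> "hrezae" -> "hrezae" -> "eazerh" -> "mihmzp" -> "MIHMZP"
  "tyub" -> "bgcj" -> "bgcj" -> "jcgb" -> "rkoj" -> "RKOJ"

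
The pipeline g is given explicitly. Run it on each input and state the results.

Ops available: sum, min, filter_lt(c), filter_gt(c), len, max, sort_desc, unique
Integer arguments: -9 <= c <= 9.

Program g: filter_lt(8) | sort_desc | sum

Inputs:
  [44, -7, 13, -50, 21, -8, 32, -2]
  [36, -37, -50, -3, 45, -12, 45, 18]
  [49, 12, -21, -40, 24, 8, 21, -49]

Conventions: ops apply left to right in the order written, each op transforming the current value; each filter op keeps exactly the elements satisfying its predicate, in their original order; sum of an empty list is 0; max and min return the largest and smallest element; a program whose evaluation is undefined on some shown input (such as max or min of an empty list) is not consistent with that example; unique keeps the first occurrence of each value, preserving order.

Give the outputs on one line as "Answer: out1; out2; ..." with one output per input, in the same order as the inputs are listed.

-67; -102; -110

Execution, op by op:
  [44, -7, 13, -50, 21, -8, 32, -2] -> [-7, -50, -8, -2] -> [-2, -7, -8, -50] -> -67
  [36, -37, -50, -3, 45, -12, 45, 18] -> [-37, -50, -3, -12] -> [-3, -12, -37, -50] -> -102
  [49, 12, -21, -40, 24, 8, 21, -49] -> [-21, -40, -49] -> [-21, -40, -49] -> -110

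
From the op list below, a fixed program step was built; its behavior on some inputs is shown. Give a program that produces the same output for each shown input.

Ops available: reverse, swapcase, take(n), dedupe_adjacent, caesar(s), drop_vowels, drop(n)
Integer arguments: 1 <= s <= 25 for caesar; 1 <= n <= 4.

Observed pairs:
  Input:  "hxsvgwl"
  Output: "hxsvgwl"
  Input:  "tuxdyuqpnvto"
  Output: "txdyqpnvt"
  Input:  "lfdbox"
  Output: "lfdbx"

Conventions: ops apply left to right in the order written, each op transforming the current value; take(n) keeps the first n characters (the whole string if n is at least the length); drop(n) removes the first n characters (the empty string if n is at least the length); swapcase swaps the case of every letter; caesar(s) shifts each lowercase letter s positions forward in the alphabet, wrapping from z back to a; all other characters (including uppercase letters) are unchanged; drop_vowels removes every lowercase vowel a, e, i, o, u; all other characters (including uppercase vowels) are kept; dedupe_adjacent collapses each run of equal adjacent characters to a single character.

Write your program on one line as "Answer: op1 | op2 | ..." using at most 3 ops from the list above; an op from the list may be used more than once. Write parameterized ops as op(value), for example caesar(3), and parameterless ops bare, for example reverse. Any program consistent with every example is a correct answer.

reverse | drop_vowels | reverse

Check, running the answer program on each example:
  "hxsvgwl" -> "lwgvsxh" -> "lwgvsxh" -> "hxsvgwl"
  "tuxdyuqpnvto" -> "otvnpquydxut" -> "tvnpqydxt" -> "txdyqpnvt"
  "lfdbox" -> "xobdfl" -> "xbdfl" -> "lfdbx"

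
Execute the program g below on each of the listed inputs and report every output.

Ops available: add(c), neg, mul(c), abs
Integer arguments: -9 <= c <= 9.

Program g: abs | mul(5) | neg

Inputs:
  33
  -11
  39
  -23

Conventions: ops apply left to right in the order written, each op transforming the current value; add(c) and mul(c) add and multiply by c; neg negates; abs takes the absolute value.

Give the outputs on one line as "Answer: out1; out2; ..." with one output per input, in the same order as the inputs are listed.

-165; -55; -195; -115

Execution, op by op:
  33 -> 33 -> 165 -> -165
  -11 -> 11 -> 55 -> -55
  39 -> 39 -> 195 -> -195
  -23 -> 23 -> 115 -> -115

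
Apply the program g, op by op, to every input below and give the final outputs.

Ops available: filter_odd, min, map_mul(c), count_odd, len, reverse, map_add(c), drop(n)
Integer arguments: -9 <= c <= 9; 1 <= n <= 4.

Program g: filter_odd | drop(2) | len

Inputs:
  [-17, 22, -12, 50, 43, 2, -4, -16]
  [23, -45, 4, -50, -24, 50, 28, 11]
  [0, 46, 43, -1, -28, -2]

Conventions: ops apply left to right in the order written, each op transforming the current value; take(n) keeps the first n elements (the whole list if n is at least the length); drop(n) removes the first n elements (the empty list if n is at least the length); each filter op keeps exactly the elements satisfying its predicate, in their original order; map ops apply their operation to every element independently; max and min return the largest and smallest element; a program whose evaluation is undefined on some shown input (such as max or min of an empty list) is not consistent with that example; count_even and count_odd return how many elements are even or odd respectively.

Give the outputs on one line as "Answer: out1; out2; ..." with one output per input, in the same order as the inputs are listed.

0; 1; 0

Execution, op by op:
  [-17, 22, -12, 50, 43, 2, -4, -16] -> [-17, 43] -> [] -> 0
  [23, -45, 4, -50, -24, 50, 28, 11] -> [23, -45, 11] -> [11] -> 1
  [0, 46, 43, -1, -28, -2] -> [43, -1] -> [] -> 0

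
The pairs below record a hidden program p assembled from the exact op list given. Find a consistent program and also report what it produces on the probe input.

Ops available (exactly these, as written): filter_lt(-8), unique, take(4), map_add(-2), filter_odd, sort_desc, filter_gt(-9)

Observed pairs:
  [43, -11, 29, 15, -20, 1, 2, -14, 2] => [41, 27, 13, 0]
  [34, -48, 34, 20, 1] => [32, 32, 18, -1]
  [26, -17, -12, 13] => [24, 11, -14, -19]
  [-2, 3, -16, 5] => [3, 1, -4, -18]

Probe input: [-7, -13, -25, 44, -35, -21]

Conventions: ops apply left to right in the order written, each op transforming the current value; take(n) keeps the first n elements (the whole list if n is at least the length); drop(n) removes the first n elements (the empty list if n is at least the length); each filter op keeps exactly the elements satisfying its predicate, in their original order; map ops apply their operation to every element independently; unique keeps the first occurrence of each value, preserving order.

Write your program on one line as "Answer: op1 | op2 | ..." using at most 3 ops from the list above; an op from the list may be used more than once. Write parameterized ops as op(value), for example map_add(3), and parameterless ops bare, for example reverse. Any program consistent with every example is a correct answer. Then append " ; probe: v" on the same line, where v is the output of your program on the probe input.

sort_desc | take(4) | map_add(-2) ; probe: [42, -9, -15, -23]

Check, running the answer program on each example:
  [43, -11, 29, 15, -20, 1, 2, -14, 2] -> [43, 29, 15, 2, 2, 1, -11, -14, -20] -> [43, 29, 15, 2] -> [41, 27, 13, 0]
  [34, -48, 34, 20, 1] -> [34, 34, 20, 1, -48] -> [34, 34, 20, 1] -> [32, 32, 18, -1]
  [26, -17, -12, 13] -> [26, 13, -12, -17] -> [26, 13, -12, -17] -> [24, 11, -14, -19]
  [-2, 3, -16, 5] -> [5, 3, -2, -16] -> [5, 3, -2, -16] -> [3, 1, -4, -18]
  probe: [-7, -13, -25, 44, -35, -21] -> [44, -7, -13, -21, -25, -35] -> [44, -7, -13, -21] -> [42, -9, -15, -23]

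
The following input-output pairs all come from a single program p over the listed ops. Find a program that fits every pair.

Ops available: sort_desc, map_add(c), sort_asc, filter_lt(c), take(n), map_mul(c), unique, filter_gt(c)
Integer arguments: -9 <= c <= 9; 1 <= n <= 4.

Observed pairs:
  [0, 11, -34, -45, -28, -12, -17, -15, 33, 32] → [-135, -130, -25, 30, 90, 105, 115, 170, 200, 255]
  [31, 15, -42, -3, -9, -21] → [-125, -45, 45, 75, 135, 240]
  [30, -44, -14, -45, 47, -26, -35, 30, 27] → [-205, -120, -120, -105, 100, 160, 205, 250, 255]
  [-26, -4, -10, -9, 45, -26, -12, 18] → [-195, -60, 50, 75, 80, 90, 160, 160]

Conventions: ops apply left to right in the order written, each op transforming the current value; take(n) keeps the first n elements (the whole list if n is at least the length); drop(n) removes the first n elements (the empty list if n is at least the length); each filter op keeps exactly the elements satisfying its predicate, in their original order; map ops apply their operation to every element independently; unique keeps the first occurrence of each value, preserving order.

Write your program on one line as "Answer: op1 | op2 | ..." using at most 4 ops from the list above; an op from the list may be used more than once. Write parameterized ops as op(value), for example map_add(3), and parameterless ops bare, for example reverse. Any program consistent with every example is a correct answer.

sort_asc | sort_desc | map_add(-6) | map_mul(-5)

Check, running the answer program on each example:
  [0, 11, -34, -45, -28, -12, -17, -15, 33, 32] -> [-45, -34, -28, -17, -15, -12, 0, 11, 32, 33] -> [33, 32, 11, 0, -12, -15, -17, -28, -34, -45] -> [27, 26, 5, -6, -18, -21, -23, -34, -40, -51] -> [-135, -130, -25, 30, 90, 105, 115, 170, 200, 255]
  [31, 15, -42, -3, -9, -21] -> [-42, -21, -9, -3, 15, 31] -> [31, 15, -3, -9, -21, -42] -> [25, 9, -9, -15, -27, -48] -> [-125, -45, 45, 75, 135, 240]
  [30, -44, -14, -45, 47, -26, -35, 30, 27] -> [-45, -44, -35, -26, -14, 27, 30, 30, 47] -> [47, 30, 30, 27, -14, -26, -35, -44, -45] -> [41, 24, 24, 21, -20, -32, -41, -50, -51] -> [-205, -120, -120, -105, 100, 160, 205, 250, 255]
  [-26, -4, -10, -9, 45, -26, -12, 18] -> [-26, -26, -12, -10, -9, -4, 18, 45] -> [45, 18, -4, -9, -10, -12, -26, -26] -> [39, 12, -10, -15, -16, -18, -32, -32] -> [-195, -60, 50, 75, 80, 90, 160, 160]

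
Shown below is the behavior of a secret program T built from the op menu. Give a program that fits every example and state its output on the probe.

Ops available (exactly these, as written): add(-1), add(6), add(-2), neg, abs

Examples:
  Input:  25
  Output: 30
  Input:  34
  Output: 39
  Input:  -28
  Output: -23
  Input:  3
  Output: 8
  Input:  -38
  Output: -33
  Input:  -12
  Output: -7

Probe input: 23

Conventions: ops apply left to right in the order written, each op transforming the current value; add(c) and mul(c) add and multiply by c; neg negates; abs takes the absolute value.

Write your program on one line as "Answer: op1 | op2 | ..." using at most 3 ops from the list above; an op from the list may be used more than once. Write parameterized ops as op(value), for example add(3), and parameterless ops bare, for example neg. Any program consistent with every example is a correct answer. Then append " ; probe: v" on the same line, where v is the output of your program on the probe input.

add(6) | add(-1) ; probe: 28

Check, running the answer program on each example:
  25 -> 31 -> 30
  34 -> 40 -> 39
  -28 -> -22 -> -23
  3 -> 9 -> 8
  -38 -> -32 -> -33
  -12 -> -6 -> -7
  probe: 23 -> 29 -> 28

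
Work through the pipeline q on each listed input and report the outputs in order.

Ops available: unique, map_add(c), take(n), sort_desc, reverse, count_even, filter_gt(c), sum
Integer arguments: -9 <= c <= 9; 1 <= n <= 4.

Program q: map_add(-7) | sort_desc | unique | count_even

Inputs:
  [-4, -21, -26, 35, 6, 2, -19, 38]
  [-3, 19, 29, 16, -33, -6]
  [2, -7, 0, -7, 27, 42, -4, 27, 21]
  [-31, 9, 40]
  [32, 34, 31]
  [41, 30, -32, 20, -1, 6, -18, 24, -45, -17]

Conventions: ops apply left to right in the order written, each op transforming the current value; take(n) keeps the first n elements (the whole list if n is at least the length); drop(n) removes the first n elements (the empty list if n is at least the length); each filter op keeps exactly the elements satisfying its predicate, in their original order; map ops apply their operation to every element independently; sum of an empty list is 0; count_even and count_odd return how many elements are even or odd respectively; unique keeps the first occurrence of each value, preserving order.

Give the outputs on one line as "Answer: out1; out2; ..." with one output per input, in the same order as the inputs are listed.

Execution, op by op:
  [-4, -21, -26, 35, 6, 2, -19, 38] -> [-11, -28, -33, 28, -1, -5, -26, 31] -> [31, 28, -1, -5, -11, -26, -28, -33] -> [31, 28, -1, -5, -11, -26, -28, -33] -> 3
  [-3, 19, 29, 16, -33, -6] -> [-10, 12, 22, 9, -40, -13] -> [22, 12, 9, -10, -13, -40] -> [22, 12, 9, -10, -13, -40] -> 4
  [2, -7, 0, -7, 27, 42, -4, 27, 21] -> [-5, -14, -7, -14, 20, 35, -11, 20, 14] -> [35, 20, 20, 14, -5, -7, -11, -14, -14] -> [35, 20, 14, -5, -7, -11, -14] -> 3
  [-31, 9, 40] -> [-38, 2, 33] -> [33, 2, -38] -> [33, 2, -38] -> 2
  [32, 34, 31] -> [25, 27, 24] -> [27, 25, 24] -> [27, 25, 24] -> 1
  [41, 30, -32, 20, -1, 6, -18, 24, -45, -17] -> [34, 23, -39, 13, -8, -1, -25, 17, -52, -24] -> [34, 23, 17, 13, -1, -8, -24, -25, -39, -52] -> [34, 23, 17, 13, -1, -8, -24, -25, -39, -52] -> 4

3; 4; 3; 2; 1; 4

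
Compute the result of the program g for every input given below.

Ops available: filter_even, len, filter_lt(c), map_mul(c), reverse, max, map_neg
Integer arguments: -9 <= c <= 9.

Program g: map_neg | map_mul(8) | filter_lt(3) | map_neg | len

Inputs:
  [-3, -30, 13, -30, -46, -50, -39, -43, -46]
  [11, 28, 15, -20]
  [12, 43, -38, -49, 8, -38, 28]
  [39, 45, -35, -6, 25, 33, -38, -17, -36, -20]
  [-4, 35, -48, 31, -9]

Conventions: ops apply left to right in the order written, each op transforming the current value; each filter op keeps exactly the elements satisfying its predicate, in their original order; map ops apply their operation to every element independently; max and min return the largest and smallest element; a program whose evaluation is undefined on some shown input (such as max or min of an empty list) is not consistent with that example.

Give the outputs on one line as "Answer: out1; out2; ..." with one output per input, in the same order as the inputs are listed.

Execution, op by op:
  [-3, -30, 13, -30, -46, -50, -39, -43, -46] -> [3, 30, -13, 30, 46, 50, 39, 43, 46] -> [24, 240, -104, 240, 368, 400, 312, 344, 368] -> [-104] -> [104] -> 1
  [11, 28, 15, -20] -> [-11, -28, -15, 20] -> [-88, -224, -120, 160] -> [-88, -224, -120] -> [88, 224, 120] -> 3
  [12, 43, -38, -49, 8, -38, 28] -> [-12, -43, 38, 49, -8, 38, -28] -> [-96, -344, 304, 392, -64, 304, -224] -> [-96, -344, -64, -224] -> [96, 344, 64, 224] -> 4
  [39, 45, -35, -6, 25, 33, -38, -17, -36, -20] -> [-39, -45, 35, 6, -25, -33, 38, 17, 36, 20] -> [-312, -360, 280, 48, -200, -264, 304, 136, 288, 160] -> [-312, -360, -200, -264] -> [312, 360, 200, 264] -> 4
  [-4, 35, -48, 31, -9] -> [4, -35, 48, -31, 9] -> [32, -280, 384, -248, 72] -> [-280, -248] -> [280, 248] -> 2

1; 3; 4; 4; 2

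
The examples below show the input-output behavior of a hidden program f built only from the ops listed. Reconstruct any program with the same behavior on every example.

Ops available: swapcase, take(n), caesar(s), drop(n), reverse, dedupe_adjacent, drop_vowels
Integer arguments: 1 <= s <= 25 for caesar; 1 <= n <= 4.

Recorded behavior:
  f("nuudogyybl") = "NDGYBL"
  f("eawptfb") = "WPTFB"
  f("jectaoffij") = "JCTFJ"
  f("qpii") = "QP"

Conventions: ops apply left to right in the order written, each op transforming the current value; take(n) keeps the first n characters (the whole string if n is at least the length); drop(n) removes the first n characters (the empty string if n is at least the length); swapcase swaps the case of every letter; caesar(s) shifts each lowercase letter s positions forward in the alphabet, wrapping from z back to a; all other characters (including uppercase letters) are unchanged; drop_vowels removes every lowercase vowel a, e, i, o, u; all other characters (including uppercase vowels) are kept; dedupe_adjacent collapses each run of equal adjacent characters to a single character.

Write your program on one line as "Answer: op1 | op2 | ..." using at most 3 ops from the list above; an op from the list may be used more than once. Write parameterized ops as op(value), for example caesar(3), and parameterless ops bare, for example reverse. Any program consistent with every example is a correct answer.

drop_vowels | swapcase | dedupe_adjacent

Check, running the answer program on each example:
  "nuudogyybl" -> "ndgyybl" -> "NDGYYBL" -> "NDGYBL"
  "eawptfb" -> "wptfb" -> "WPTFB" -> "WPTFB"
  "jectaoffij" -> "jctffj" -> "JCTFFJ" -> "JCTFJ"
  "qpii" -> "qp" -> "QP" -> "QP"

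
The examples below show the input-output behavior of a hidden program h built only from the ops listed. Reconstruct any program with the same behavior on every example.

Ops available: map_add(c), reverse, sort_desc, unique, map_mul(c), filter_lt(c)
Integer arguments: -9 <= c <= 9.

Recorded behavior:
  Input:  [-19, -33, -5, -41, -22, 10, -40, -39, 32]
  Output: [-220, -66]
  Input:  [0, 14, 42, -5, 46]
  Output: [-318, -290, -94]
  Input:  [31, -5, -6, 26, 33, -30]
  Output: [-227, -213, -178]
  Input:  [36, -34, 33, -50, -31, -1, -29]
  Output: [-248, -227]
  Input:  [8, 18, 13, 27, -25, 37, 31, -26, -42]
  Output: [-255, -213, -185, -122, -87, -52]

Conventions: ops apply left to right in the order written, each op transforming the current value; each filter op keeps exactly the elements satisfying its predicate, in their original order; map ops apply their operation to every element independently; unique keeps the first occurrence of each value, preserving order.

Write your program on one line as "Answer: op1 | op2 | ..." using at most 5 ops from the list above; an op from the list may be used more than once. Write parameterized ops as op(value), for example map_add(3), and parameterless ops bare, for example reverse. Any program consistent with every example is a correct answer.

sort_desc | map_mul(-7) | map_add(4) | filter_lt(-1)

Check, running the answer program on each example:
  [-19, -33, -5, -41, -22, 10, -40, -39, 32] -> [32, 10, -5, -19, -22, -33, -39, -40, -41] -> [-224, -70, 35, 133, 154, 231, 273, 280, 287] -> [-220, -66, 39, 137, 158, 235, 277, 284, 291] -> [-220, -66]
  [0, 14, 42, -5, 46] -> [46, 42, 14, 0, -5] -> [-322, -294, -98, 0, 35] -> [-318, -290, -94, 4, 39] -> [-318, -290, -94]
  [31, -5, -6, 26, 33, -30] -> [33, 31, 26, -5, -6, -30] -> [-231, -217, -182, 35, 42, 210] -> [-227, -213, -178, 39, 46, 214] -> [-227, -213, -178]
  [36, -34, 33, -50, -31, -1, -29] -> [36, 33, -1, -29, -31, -34, -50] -> [-252, -231, 7, 203, 217, 238, 350] -> [-248, -227, 11, 207, 221, 242, 354] -> [-248, -227]
  [8, 18, 13, 27, -25, 37, 31, -26, -42] -> [37, 31, 27, 18, 13, 8, -25, -26, -42] -> [-259, -217, -189, -126, -91, -56, 175, 182, 294] -> [-255, -213, -185, -122, -87, -52, 179, 186, 298] -> [-255, -213, -185, -122, -87, -52]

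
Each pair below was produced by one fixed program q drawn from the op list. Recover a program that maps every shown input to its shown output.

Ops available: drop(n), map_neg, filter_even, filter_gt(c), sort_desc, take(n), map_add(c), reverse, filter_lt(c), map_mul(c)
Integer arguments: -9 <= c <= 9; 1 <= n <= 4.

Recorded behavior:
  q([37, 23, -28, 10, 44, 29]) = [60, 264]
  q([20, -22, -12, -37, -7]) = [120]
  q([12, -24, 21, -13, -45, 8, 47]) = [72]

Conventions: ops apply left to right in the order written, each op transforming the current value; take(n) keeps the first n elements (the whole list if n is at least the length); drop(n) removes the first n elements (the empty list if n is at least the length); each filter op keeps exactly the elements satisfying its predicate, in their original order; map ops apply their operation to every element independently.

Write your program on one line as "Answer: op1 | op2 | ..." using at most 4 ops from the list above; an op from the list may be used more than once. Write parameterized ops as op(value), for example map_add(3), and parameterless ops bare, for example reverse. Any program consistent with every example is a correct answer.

filter_even | filter_gt(5) | filter_gt(9) | map_mul(6)

Check, running the answer program on each example:
  [37, 23, -28, 10, 44, 29] -> [-28, 10, 44] -> [10, 44] -> [10, 44] -> [60, 264]
  [20, -22, -12, -37, -7] -> [20, -22, -12] -> [20] -> [20] -> [120]
  [12, -24, 21, -13, -45, 8, 47] -> [12, -24, 8] -> [12, 8] -> [12] -> [72]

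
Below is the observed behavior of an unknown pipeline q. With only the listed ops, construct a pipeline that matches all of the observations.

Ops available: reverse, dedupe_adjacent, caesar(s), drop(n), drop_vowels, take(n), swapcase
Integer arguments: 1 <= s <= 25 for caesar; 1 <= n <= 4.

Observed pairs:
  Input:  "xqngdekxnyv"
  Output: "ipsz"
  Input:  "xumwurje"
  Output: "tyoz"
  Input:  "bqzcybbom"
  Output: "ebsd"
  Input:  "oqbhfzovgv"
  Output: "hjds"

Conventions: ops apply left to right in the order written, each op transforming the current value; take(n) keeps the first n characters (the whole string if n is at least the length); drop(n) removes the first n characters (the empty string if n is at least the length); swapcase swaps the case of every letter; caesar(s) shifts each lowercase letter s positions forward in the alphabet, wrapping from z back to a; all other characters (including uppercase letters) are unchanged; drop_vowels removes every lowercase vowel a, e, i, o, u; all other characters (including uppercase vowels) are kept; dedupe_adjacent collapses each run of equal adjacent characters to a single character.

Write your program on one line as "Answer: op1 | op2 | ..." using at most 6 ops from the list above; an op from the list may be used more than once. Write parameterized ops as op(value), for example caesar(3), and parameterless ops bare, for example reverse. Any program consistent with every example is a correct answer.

drop_vowels | caesar(24) | take(4) | caesar(4) | reverse

Check, running the answer program on each example:
  "xqngdekxnyv" -> "xqngdkxnyv" -> "volebivlwt" -> "vole" -> "zspi" -> "ipsz"
  "xumwurje" -> "xmwrj" -> "vkuph" -> "vkup" -> "zoyt" -> "tyoz"
  "bqzcybbom" -> "bqzcybbm" -> "zoxawzzk" -> "zoxa" -> "dsbe" -> "ebsd"
  "oqbhfzovgv" -> "qbhfzvgv" -> "ozfdxtet" -> "ozfd" -> "sdjh" -> "hjds"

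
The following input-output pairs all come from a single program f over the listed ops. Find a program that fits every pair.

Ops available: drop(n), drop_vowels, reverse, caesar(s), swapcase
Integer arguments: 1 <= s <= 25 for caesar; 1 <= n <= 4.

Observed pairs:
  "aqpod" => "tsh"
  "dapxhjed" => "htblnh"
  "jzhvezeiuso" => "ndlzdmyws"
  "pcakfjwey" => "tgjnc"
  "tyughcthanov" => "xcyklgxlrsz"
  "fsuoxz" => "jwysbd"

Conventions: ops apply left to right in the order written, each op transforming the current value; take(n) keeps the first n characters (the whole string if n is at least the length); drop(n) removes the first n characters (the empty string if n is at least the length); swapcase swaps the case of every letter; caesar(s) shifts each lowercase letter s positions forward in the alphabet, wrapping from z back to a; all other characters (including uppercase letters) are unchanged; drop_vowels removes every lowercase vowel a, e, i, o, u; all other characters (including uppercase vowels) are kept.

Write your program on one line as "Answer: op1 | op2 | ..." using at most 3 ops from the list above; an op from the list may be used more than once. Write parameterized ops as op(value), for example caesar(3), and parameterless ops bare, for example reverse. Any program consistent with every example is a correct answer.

caesar(16) | caesar(14) | drop_vowels

Check, running the answer program on each example:
  "aqpod" -> "qgfet" -> "eutsh" -> "tsh"
  "dapxhjed" -> "tqfnxzut" -> "hetblnih" -> "htblnh"
  "jzhvezeiuso" -> "zpxlupuykie" -> "ndlzidimyws" -> "ndlzdmyws"
  "pcakfjwey" -> "fsqavzmuo" -> "tgeojnaic" -> "tgjnc"
  "tyughcthanov" -> "jokwxsjxqdel" -> "xcyklgxlersz" -> "xcyklgxlrsz"
  "fsuoxz" -> "vikenp" -> "jwysbd" -> "jwysbd"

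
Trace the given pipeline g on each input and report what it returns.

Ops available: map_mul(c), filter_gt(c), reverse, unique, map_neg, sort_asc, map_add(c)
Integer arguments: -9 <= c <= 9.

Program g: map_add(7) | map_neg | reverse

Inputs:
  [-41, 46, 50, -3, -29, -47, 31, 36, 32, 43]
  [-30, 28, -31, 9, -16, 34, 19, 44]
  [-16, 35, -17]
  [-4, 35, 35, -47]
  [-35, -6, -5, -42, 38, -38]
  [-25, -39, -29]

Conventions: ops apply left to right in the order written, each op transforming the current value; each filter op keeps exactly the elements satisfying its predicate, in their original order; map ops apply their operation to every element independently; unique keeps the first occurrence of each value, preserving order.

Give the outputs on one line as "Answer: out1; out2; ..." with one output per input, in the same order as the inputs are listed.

[-50, -39, -43, -38, 40, 22, -4, -57, -53, 34]; [-51, -26, -41, 9, -16, 24, -35, 23]; [10, -42, 9]; [40, -42, -42, -3]; [31, -45, 35, -2, -1, 28]; [22, 32, 18]

Execution, op by op:
  [-41, 46, 50, -3, -29, -47, 31, 36, 32, 43] -> [-34, 53, 57, 4, -22, -40, 38, 43, 39, 50] -> [34, -53, -57, -4, 22, 40, -38, -43, -39, -50] -> [-50, -39, -43, -38, 40, 22, -4, -57, -53, 34]
  [-30, 28, -31, 9, -16, 34, 19, 44] -> [-23, 35, -24, 16, -9, 41, 26, 51] -> [23, -35, 24, -16, 9, -41, -26, -51] -> [-51, -26, -41, 9, -16, 24, -35, 23]
  [-16, 35, -17] -> [-9, 42, -10] -> [9, -42, 10] -> [10, -42, 9]
  [-4, 35, 35, -47] -> [3, 42, 42, -40] -> [-3, -42, -42, 40] -> [40, -42, -42, -3]
  [-35, -6, -5, -42, 38, -38] -> [-28, 1, 2, -35, 45, -31] -> [28, -1, -2, 35, -45, 31] -> [31, -45, 35, -2, -1, 28]
  [-25, -39, -29] -> [-18, -32, -22] -> [18, 32, 22] -> [22, 32, 18]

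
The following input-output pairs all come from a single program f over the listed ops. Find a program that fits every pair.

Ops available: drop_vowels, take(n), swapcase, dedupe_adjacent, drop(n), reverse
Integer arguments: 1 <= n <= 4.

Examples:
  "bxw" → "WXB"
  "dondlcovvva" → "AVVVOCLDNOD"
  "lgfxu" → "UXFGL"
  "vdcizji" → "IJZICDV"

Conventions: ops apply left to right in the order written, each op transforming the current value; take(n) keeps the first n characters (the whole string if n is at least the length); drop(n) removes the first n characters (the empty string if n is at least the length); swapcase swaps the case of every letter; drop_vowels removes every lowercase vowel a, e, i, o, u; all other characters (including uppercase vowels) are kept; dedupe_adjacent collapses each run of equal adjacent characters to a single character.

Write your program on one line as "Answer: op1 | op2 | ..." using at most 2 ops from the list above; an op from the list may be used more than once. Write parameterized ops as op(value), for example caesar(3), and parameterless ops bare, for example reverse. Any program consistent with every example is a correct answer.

swapcase | reverse

Check, running the answer program on each example:
  "bxw" -> "BXW" -> "WXB"
  "dondlcovvva" -> "DONDLCOVVVA" -> "AVVVOCLDNOD"
  "lgfxu" -> "LGFXU" -> "UXFGL"
  "vdcizji" -> "VDCIZJI" -> "IJZICDV"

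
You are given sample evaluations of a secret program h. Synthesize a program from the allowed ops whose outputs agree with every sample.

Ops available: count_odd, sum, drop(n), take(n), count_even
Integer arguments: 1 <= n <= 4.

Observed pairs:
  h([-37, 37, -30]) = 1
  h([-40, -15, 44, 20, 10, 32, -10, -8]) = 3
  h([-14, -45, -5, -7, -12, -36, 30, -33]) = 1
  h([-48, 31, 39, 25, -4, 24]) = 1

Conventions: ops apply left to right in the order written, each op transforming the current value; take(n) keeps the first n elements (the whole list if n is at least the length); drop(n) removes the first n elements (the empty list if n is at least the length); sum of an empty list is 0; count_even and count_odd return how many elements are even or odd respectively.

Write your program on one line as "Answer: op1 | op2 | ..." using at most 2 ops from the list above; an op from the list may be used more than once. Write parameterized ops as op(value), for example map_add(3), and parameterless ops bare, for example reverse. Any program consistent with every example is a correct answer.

take(4) | count_even

Check, running the answer program on each example:
  [-37, 37, -30] -> [-37, 37, -30] -> 1
  [-40, -15, 44, 20, 10, 32, -10, -8] -> [-40, -15, 44, 20] -> 3
  [-14, -45, -5, -7, -12, -36, 30, -33] -> [-14, -45, -5, -7] -> 1
  [-48, 31, 39, 25, -4, 24] -> [-48, 31, 39, 25] -> 1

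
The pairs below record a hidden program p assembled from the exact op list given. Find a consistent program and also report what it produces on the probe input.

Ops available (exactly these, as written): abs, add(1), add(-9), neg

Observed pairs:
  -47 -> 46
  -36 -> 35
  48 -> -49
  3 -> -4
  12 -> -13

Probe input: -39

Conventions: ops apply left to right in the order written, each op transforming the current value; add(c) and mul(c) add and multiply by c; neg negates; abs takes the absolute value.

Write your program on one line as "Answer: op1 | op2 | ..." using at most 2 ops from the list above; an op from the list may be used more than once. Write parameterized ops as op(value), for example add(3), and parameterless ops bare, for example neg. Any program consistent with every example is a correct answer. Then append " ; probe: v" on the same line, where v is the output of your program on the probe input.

add(1) | neg ; probe: 38

Check, running the answer program on each example:
  -47 -> -46 -> 46
  -36 -> -35 -> 35
  48 -> 49 -> -49
  3 -> 4 -> -4
  12 -> 13 -> -13
  probe: -39 -> -38 -> 38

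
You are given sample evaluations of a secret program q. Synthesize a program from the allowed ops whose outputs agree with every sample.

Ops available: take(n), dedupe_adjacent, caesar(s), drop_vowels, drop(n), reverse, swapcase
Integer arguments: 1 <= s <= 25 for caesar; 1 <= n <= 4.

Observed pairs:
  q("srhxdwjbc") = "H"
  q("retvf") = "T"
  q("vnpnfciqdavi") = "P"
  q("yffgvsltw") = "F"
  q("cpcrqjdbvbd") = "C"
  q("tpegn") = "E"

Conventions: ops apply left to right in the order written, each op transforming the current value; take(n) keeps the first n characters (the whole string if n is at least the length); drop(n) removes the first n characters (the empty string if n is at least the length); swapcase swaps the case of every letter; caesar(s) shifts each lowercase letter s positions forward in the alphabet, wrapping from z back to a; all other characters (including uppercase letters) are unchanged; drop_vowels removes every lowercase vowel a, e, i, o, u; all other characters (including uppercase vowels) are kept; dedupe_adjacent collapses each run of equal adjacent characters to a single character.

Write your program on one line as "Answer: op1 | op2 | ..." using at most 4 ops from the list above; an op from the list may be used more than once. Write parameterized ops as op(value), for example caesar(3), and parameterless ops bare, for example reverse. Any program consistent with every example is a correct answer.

take(3) | swapcase | drop(2)

Check, running the answer program on each example:
  "srhxdwjbc" -> "srh" -> "SRH" -> "H"
  "retvf" -> "ret" -> "RET" -> "T"
  "vnpnfciqdavi" -> "vnp" -> "VNP" -> "P"
  "yffgvsltw" -> "yff" -> "YFF" -> "F"
  "cpcrqjdbvbd" -> "cpc" -> "CPC" -> "C"
  "tpegn" -> "tpe" -> "TPE" -> "E"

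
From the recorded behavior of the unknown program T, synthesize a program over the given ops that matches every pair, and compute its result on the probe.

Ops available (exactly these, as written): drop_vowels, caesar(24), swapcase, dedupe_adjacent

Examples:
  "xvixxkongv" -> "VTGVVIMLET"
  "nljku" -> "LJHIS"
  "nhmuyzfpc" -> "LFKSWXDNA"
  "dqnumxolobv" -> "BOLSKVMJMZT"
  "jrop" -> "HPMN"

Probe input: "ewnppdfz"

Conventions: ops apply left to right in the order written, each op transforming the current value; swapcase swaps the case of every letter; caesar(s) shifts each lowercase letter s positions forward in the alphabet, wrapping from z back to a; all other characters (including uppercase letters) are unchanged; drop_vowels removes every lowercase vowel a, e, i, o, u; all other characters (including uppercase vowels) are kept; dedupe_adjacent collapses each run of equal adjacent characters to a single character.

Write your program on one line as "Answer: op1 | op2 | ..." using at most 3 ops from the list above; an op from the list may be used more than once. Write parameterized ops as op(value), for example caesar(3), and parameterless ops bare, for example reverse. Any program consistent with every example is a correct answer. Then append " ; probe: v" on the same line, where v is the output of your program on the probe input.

caesar(24) | swapcase ; probe: "CULNNBDX"

Check, running the answer program on each example:
  "xvixxkongv" -> "vtgvvimlet" -> "VTGVVIMLET"
  "nljku" -> "ljhis" -> "LJHIS"
  "nhmuyzfpc" -> "lfkswxdna" -> "LFKSWXDNA"
  "dqnumxolobv" -> "bolskvmjmzt" -> "BOLSKVMJMZT"
  "jrop" -> "hpmn" -> "HPMN"
  probe: "ewnppdfz" -> "culnnbdx" -> "CULNNBDX"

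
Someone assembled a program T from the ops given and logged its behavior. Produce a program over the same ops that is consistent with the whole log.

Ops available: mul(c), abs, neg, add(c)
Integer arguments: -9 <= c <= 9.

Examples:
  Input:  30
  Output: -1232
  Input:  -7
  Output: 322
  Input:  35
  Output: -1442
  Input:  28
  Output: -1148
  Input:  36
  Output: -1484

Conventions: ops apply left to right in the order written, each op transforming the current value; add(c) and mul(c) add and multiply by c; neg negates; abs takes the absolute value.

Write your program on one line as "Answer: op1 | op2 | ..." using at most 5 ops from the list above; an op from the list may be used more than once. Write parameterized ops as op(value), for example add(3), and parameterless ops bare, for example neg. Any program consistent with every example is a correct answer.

mul(-3) | add(2) | mul(-2) | mul(-7)

Check, running the answer program on each example:
  30 -> -90 -> -88 -> 176 -> -1232
  -7 -> 21 -> 23 -> -46 -> 322
  35 -> -105 -> -103 -> 206 -> -1442
  28 -> -84 -> -82 -> 164 -> -1148
  36 -> -108 -> -106 -> 212 -> -1484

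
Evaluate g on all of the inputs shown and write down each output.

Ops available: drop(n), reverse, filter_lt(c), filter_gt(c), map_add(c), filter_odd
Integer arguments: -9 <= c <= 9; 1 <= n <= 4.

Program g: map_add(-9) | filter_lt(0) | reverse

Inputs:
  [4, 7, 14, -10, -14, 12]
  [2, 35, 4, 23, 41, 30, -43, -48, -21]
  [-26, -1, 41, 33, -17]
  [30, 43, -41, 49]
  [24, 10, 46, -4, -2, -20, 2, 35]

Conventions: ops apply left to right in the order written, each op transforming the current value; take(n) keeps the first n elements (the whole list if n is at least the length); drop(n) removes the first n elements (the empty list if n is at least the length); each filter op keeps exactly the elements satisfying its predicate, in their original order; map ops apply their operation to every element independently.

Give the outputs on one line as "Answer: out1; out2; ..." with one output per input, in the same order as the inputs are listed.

Execution, op by op:
  [4, 7, 14, -10, -14, 12] -> [-5, -2, 5, -19, -23, 3] -> [-5, -2, -19, -23] -> [-23, -19, -2, -5]
  [2, 35, 4, 23, 41, 30, -43, -48, -21] -> [-7, 26, -5, 14, 32, 21, -52, -57, -30] -> [-7, -5, -52, -57, -30] -> [-30, -57, -52, -5, -7]
  [-26, -1, 41, 33, -17] -> [-35, -10, 32, 24, -26] -> [-35, -10, -26] -> [-26, -10, -35]
  [30, 43, -41, 49] -> [21, 34, -50, 40] -> [-50] -> [-50]
  [24, 10, 46, -4, -2, -20, 2, 35] -> [15, 1, 37, -13, -11, -29, -7, 26] -> [-13, -11, -29, -7] -> [-7, -29, -11, -13]

[-23, -19, -2, -5]; [-30, -57, -52, -5, -7]; [-26, -10, -35]; [-50]; [-7, -29, -11, -13]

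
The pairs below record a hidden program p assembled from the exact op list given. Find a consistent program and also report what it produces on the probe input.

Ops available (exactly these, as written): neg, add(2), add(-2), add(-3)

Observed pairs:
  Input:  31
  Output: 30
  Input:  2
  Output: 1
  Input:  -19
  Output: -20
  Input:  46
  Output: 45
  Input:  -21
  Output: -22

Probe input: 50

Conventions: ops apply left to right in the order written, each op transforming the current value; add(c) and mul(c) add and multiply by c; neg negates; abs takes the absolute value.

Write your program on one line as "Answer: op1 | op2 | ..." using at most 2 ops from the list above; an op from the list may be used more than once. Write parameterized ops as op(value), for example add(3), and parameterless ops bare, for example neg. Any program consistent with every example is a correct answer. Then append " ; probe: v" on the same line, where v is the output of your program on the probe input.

add(-3) | add(2) ; probe: 49

Check, running the answer program on each example:
  31 -> 28 -> 30
  2 -> -1 -> 1
  -19 -> -22 -> -20
  46 -> 43 -> 45
  -21 -> -24 -> -22
  probe: 50 -> 47 -> 49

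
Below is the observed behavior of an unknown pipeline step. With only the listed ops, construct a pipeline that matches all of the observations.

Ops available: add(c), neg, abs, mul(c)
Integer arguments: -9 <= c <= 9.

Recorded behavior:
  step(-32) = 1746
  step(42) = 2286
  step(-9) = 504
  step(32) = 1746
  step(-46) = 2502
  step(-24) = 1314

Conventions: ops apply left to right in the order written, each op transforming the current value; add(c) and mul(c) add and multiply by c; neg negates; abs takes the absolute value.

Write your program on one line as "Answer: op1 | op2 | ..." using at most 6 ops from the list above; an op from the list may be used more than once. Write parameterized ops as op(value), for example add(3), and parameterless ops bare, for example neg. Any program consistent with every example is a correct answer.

abs | mul(6) | neg | add(-2) | mul(-9)

Check, running the answer program on each example:
  -32 -> 32 -> 192 -> -192 -> -194 -> 1746
  42 -> 42 -> 252 -> -252 -> -254 -> 2286
  -9 -> 9 -> 54 -> -54 -> -56 -> 504
  32 -> 32 -> 192 -> -192 -> -194 -> 1746
  -46 -> 46 -> 276 -> -276 -> -278 -> 2502
  -24 -> 24 -> 144 -> -144 -> -146 -> 1314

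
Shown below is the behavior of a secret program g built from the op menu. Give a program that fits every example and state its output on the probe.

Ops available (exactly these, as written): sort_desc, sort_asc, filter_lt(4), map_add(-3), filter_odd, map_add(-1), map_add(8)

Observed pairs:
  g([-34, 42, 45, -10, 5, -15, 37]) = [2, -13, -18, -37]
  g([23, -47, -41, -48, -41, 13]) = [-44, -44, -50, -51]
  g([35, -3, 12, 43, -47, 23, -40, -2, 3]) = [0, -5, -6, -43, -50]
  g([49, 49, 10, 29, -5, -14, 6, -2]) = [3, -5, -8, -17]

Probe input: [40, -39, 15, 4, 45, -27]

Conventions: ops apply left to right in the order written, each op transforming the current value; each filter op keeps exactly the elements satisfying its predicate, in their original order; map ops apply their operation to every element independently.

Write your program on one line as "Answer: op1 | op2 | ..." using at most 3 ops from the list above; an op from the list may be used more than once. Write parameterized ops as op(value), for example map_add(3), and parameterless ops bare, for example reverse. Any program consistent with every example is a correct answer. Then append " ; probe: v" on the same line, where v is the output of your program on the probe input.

map_add(-3) | filter_lt(4) | sort_desc ; probe: [1, -30, -42]

Check, running the answer program on each example:
  [-34, 42, 45, -10, 5, -15, 37] -> [-37, 39, 42, -13, 2, -18, 34] -> [-37, -13, 2, -18] -> [2, -13, -18, -37]
  [23, -47, -41, -48, -41, 13] -> [20, -50, -44, -51, -44, 10] -> [-50, -44, -51, -44] -> [-44, -44, -50, -51]
  [35, -3, 12, 43, -47, 23, -40, -2, 3] -> [32, -6, 9, 40, -50, 20, -43, -5, 0] -> [-6, -50, -43, -5, 0] -> [0, -5, -6, -43, -50]
  [49, 49, 10, 29, -5, -14, 6, -2] -> [46, 46, 7, 26, -8, -17, 3, -5] -> [-8, -17, 3, -5] -> [3, -5, -8, -17]
  probe: [40, -39, 15, 4, 45, -27] -> [37, -42, 12, 1, 42, -30] -> [-42, 1, -30] -> [1, -30, -42]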